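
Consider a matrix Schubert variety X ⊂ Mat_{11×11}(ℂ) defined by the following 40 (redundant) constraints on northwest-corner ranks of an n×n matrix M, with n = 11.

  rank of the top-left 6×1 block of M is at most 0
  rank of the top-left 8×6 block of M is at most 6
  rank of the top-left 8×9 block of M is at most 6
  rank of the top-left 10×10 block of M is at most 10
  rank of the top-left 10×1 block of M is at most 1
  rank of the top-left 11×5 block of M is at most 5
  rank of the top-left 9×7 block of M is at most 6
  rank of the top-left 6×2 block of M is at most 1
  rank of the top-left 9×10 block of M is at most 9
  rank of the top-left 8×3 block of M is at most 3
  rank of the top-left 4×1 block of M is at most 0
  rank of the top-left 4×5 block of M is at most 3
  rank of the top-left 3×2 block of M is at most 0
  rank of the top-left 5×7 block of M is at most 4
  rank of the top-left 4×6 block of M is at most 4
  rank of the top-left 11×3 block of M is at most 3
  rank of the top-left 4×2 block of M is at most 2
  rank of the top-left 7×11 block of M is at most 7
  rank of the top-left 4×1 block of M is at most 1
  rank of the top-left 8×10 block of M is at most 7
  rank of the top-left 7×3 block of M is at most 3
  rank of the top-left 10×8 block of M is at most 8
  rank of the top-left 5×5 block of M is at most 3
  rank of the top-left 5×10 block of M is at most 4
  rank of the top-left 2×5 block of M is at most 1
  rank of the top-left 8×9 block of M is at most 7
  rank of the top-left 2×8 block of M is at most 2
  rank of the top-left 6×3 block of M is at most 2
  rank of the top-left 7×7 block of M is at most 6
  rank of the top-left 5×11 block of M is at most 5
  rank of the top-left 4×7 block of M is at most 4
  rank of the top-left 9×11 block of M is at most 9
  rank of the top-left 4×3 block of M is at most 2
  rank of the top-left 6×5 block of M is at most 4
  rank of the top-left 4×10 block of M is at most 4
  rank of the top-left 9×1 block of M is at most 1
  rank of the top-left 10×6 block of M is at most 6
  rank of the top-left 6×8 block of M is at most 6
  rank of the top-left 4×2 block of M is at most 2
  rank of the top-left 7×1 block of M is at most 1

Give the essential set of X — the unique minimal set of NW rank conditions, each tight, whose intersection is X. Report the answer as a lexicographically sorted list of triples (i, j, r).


Rank table r_w(11×11) implied by the 40 constraints:

  0 | 0 | 1 | 1 | 1 | 1 | 1 | 1 | 1 | 1 | 1
  0 | 0 | 1 | 1 | 1 | 2 | 2 | 2 | 2 | 2 | 2
  0 | 0 | 1 | 2 | 2 | 3 | 3 | 3 | 3 | 3 | 3
  0 | 1 | 2 | 3 | 3 | 4 | 4 | 4 | 4 | 4 | 4
  0 | 1 | 2 | 3 | 3 | 4 | 4 | 4 | 4 | 4 | 5
  0 | 1 | 2 | 3 | 4 | 5 | 5 | 5 | 5 | 5 | 6
  1 | 2 | 3 | 4 | 5 | 6 | 6 | 6 | 6 | 6 | 7
  1 | 2 | 3 | 4 | 5 | 6 | 6 | 6 | 6 | 7 | 8
  1 | 2 | 3 | 4 | 5 | 6 | 6 | 7 | 7 | 8 | 9
  1 | 2 | 3 | 4 | 5 | 6 | 7 | 8 | 8 | 9 | 10
  1 | 2 | 3 | 4 | 5 | 6 | 7 | 8 | 9 | 10 | 11

reading off 1-entries of Δ²R: w = (3, 6, 4, 2, 11, 5, 1, 10, 8, 7, 9).

|D(w)|=20, |Ess(w)|=7:

[(2, 5, 1), (3, 2, 0), (5, 5, 3), (5, 10, 4), (6, 1, 0), (8, 9, 6), (9, 7, 6)]


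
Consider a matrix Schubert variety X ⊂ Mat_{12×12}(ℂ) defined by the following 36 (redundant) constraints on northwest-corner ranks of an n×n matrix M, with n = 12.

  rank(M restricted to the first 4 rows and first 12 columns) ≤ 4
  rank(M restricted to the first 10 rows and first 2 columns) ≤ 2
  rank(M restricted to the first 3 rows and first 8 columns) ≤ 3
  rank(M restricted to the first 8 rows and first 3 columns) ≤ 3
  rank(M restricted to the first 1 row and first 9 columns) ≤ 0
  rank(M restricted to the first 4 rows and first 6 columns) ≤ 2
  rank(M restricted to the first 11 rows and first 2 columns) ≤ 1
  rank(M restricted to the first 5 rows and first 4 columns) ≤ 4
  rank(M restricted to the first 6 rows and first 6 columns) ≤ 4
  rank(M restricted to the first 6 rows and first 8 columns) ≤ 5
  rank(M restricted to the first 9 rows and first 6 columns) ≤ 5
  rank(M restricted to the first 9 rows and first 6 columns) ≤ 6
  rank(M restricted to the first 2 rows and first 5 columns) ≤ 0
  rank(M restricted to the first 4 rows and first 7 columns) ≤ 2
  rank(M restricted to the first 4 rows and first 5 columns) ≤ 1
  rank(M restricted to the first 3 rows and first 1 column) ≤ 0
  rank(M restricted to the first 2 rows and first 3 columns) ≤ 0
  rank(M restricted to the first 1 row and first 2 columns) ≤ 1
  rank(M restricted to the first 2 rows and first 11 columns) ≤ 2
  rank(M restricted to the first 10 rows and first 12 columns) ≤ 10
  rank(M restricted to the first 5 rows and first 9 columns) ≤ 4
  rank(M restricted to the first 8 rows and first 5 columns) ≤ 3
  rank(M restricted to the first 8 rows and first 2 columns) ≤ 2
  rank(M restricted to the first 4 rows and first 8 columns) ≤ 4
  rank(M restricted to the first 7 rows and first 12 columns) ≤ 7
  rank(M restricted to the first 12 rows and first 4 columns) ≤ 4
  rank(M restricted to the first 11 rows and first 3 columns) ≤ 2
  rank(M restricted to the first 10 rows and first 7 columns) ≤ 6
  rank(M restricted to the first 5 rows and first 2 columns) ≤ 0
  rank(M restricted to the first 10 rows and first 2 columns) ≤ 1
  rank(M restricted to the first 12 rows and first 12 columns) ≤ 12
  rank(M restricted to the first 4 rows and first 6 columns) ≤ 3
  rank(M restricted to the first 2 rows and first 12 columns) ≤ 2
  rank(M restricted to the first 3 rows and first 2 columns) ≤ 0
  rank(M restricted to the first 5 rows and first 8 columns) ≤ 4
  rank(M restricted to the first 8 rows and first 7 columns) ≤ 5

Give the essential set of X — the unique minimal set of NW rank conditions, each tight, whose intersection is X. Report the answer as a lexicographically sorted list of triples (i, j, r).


Propagating the 36 rank bounds to every northwest block:

  i=1: 0 | 0 | 0 | 0 | 0 | 0 | 0 | 0 | 0 | 1 | 1 | 1
  i=2: 0 | 0 | 0 | 0 | 0 | 1 | 1 | 1 | 1 | 2 | 2 | 2
  i=3: 0 | 0 | 1 | 1 | 1 | 2 | 2 | 2 | 2 | 3 | 3 | 3
  i=4: 0 | 0 | 1 | 1 | 1 | 2 | 2 | 3 | 3 | 4 | 4 | 4
  i=5: 0 | 0 | 1 | 2 | 2 | 3 | 3 | 4 | 4 | 5 | 5 | 5
  i=6: 1 | 1 | 2 | 3 | 3 | 4 | 4 | 5 | 5 | 6 | 6 | 6
  i=7: 1 | 1 | 2 | 3 | 3 | 4 | 5 | 6 | 6 | 7 | 7 | 7
  i=8: 1 | 1 | 2 | 3 | 3 | 4 | 5 | 6 | 7 | 8 | 8 | 8
  i=9: 1 | 1 | 2 | 3 | 4 | 5 | 6 | 7 | 8 | 9 | 9 | 9
  i=10: 1 | 1 | 2 | 3 | 4 | 5 | 6 | 7 | 8 | 9 | 10 | 10
  i=11: 1 | 1 | 2 | 3 | 4 | 5 | 6 | 7 | 8 | 9 | 10 | 11
  i=12: 1 | 2 | 3 | 4 | 5 | 6 | 7 | 8 | 9 | 10 | 11 | 12

second differences of R give the permutation w = (10, 6, 3, 8, 4, 1, 7, 9, 5, 11, 12, 2).

D(w) has 30 cells with 7 SE-corners; essential set:

[(1, 9, 0), (2, 5, 0), (4, 5, 1), (4, 7, 2), (5, 2, 0), (8, 5, 3), (11, 2, 1)]


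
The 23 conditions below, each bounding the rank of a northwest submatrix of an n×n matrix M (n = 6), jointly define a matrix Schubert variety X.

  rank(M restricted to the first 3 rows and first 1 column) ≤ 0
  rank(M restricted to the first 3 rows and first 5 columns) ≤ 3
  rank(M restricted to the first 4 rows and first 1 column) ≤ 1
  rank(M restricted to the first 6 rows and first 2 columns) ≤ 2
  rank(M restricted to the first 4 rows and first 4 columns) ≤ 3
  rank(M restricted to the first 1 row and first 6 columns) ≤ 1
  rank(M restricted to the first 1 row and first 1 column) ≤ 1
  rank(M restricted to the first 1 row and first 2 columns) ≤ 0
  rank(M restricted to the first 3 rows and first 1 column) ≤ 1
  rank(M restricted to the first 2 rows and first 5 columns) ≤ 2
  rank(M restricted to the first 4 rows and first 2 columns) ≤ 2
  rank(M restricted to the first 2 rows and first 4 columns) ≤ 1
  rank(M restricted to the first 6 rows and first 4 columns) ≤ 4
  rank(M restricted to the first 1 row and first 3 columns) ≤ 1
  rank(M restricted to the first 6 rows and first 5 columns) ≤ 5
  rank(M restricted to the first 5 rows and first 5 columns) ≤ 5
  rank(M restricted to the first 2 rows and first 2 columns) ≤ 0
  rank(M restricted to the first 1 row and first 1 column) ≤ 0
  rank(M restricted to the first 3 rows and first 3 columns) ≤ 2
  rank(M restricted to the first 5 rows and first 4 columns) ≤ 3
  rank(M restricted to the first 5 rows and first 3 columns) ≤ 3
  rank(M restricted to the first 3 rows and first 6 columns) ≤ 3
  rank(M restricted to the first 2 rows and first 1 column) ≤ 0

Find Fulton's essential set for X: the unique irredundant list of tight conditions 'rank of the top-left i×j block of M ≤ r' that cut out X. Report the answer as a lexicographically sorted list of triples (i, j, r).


Propagating the 23 rank bounds to every northwest block:

  row 1: 0 0 1 1 1 1
  row 2: 0 0 1 1 2 2
  row 3: 0 1 2 2 3 3
  row 4: 1 2 3 3 4 4
  row 5: 1 2 3 3 4 5
  row 6: 1 2 3 4 5 6

so w = (3, 5, 2, 1, 6, 4).

4 SE-corners of the 7-cell Rothe diagram give Ess(w):

[(2, 2, 0), (2, 4, 1), (3, 1, 0), (5, 4, 3)]


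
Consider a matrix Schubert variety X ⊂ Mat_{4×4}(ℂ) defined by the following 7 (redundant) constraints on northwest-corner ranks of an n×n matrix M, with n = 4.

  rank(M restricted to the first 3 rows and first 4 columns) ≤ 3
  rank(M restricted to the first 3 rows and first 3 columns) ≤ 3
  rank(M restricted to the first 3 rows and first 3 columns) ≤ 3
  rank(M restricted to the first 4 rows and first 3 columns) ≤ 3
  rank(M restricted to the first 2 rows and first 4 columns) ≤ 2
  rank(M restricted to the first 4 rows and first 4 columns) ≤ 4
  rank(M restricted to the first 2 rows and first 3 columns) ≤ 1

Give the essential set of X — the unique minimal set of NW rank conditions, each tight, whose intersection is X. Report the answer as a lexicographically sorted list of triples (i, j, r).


Propagating the 7 rank bounds to every northwest block:

  1  1  1  1
  1  1  1  2
  1  2  2  3
  1  2  3  4

so w = (1, 4, 2, 3).

ℓ(w)=2; the 1 essential cell (i,j,r):

[(2, 3, 1)]


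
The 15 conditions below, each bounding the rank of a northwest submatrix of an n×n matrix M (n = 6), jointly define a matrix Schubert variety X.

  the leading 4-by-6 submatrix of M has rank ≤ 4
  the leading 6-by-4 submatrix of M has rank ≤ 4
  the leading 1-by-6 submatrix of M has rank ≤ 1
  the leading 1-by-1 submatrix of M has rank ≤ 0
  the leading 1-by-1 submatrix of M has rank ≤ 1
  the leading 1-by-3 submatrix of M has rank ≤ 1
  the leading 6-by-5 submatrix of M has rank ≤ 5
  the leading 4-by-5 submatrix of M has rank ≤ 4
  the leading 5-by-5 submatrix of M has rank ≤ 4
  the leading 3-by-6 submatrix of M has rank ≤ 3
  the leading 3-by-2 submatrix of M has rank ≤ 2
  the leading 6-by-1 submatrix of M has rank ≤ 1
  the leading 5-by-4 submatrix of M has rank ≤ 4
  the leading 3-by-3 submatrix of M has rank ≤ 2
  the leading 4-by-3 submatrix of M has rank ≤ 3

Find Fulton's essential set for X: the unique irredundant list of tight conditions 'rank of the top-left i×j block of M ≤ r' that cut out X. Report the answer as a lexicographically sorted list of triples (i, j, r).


Computing R[i][j] = min implied NW-rank bound (n=6, 15 conditions):

  row 1: 0 | 1 | 1 | 1 | 1 | 1
  row 2: 1 | 2 | 2 | 2 | 2 | 2
  row 3: 1 | 2 | 2 | 3 | 3 | 3
  row 4: 1 | 2 | 3 | 4 | 4 | 4
  row 5: 1 | 2 | 3 | 4 | 4 | 5
  row 6: 1 | 2 | 3 | 4 | 5 | 6

second differences of R give the permutation w = (2, 1, 4, 3, 6, 5).

|D(w)|=3, |Ess(w)|=3:

[(1, 1, 0), (3, 3, 2), (5, 5, 4)]


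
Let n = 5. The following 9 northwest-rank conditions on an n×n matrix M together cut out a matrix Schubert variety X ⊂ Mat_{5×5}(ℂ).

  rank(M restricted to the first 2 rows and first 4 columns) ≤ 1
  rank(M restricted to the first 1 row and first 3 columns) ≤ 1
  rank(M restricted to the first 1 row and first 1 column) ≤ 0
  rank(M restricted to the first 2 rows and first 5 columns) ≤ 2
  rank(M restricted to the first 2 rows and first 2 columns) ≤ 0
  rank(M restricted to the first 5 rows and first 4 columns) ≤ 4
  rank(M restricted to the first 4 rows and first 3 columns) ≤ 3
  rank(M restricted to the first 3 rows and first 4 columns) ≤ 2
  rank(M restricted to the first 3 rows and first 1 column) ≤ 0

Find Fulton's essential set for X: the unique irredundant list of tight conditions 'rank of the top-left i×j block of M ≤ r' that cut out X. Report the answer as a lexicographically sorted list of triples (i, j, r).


Computing R[i][j] = min implied NW-rank bound (n=5, 9 conditions):

  0 0 1 1 1
  0 0 1 1 2
  0 1 2 2 3
  1 2 3 3 4
  1 2 3 4 5

hence w(1..5) = (3, 5, 2, 1, 4).

Fulton essential set (3 of the 6 Rothe cells):

[(2, 2, 0), (2, 4, 1), (3, 1, 0)]


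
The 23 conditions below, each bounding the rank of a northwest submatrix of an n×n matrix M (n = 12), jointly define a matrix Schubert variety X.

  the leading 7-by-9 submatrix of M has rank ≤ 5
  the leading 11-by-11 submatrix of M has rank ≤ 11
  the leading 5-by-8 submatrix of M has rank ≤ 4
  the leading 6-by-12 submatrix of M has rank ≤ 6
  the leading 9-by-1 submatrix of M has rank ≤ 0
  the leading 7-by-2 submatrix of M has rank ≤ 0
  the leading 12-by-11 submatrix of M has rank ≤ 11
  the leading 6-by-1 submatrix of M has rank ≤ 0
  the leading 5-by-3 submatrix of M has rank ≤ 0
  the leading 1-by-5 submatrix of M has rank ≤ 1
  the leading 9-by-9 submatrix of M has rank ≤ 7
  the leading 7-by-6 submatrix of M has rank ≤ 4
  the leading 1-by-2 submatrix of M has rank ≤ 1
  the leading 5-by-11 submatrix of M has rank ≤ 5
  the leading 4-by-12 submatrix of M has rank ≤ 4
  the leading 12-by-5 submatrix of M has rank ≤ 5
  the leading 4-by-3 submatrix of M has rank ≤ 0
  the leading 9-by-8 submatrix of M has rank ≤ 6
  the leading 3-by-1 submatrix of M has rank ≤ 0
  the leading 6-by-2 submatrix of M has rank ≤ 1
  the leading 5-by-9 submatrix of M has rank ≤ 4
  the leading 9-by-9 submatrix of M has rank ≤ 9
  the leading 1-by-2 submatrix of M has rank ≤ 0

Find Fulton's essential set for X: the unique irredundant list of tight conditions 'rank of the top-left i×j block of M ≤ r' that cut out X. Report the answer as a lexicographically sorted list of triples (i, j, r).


The tightest implied rank at each (i,j), from the 23 conditions:

  0  0  0  1  1  1  1  1  1  1  1  1
  0  0  0  1  2  2  2  2  2  2  2  2
  0  0  0  1  2  3  3  3  3  3  3  3
  0  0  0  1  2  3  4  4  4  4  4  4
  0  0  0  1  2  3  4  4  4  5  5  5
  0  0  1  2  3  4  5  5  5  6  6  6
  0  0  1  2  3  4  5  5  5  6  7  7
  0  1  2  3  4  5  6  6  6  7  8  8
  0  1  2  3  4  5  6  6  7  8  9  9
  1  2  3  4  5  6  7  7  8  9  10  10
  1  2  3  4  5  6  7  8  9  10  11  11
  1  2  3  4  5  6  7  8  9  10  11  12

reading off 1-entries of Δ²R: w = (4, 5, 6, 7, 10, 3, 11, 2, 9, 1, 8, 12).

D(w) has 26 cells with 6 SE-corners; essential set:

[(5, 3, 0), (5, 9, 4), (7, 2, 0), (7, 9, 5), (9, 1, 0), (9, 8, 6)]


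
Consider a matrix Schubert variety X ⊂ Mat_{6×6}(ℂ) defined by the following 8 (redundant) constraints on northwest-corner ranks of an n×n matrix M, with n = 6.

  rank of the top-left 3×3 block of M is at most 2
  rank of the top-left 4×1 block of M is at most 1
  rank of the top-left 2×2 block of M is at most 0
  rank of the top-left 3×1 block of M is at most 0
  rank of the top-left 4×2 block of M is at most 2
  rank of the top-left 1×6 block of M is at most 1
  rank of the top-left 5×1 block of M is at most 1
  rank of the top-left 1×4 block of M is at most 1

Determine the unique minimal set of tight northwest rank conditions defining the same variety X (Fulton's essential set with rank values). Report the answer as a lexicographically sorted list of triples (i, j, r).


Reconstructing r_w from the 8 given conditions:

  R[1]: 0 0 1 1 1 1
  R[2]: 0 0 1 2 2 2
  R[3]: 0 1 2 3 3 3
  R[4]: 1 2 3 4 4 4
  R[5]: 1 2 3 4 5 5
  R[6]: 1 2 3 4 5 6

so w = (3, 4, 2, 1, 5, 6).

ℓ(w)=5; the 2 essential cells (i,j,r):

[(2, 2, 0), (3, 1, 0)]


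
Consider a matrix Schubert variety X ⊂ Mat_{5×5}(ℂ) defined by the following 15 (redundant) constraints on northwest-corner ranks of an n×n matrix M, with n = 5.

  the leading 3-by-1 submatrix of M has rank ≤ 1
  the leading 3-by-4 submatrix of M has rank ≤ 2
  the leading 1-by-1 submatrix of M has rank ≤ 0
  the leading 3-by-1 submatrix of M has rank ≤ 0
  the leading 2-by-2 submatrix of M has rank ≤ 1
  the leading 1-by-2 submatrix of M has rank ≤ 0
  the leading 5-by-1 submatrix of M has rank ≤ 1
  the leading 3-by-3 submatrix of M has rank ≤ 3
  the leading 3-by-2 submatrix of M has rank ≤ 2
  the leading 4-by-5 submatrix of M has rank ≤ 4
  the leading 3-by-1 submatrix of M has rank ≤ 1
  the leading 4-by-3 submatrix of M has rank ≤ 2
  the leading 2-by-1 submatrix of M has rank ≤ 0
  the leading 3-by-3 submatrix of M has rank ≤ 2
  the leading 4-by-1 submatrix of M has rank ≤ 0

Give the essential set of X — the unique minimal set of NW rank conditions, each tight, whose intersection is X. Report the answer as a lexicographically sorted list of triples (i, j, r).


Computing R[i][j] = min implied NW-rank bound (n=5, 15 conditions):

  R[1]: 0  0  1  1  1
  R[2]: 0  1  2  2  2
  R[3]: 0  1  2  2  3
  R[4]: 0  1  2  3  4
  R[5]: 1  2  3  4  5

giving w = (3, 2, 5, 4, 1) via Δ²R.

ℓ(w)=6; the 3 essential cells (i,j,r):

[(1, 2, 0), (3, 4, 2), (4, 1, 0)]


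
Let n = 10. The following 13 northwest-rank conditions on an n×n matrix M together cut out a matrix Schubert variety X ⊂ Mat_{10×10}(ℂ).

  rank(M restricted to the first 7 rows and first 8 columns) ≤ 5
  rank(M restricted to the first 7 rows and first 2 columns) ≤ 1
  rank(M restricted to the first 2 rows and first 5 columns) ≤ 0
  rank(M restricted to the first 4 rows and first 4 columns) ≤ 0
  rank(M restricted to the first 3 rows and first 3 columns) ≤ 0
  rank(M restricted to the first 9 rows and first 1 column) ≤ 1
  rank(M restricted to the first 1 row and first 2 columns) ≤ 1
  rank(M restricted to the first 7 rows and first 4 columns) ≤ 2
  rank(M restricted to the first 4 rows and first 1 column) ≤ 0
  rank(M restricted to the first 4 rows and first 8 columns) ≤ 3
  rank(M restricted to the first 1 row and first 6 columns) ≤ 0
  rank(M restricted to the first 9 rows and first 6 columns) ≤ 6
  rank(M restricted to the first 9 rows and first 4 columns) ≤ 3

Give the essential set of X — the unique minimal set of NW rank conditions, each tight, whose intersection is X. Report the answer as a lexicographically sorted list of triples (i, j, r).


The tightest implied rank at each (i,j), from the 13 conditions:

  0, 0, 0, 0, 0, 0, 1, 1, 1, 1
  0, 0, 0, 0, 0, 1, 2, 2, 2, 2
  0, 0, 0, 0, 1, 2, 3, 3, 3, 3
  0, 0, 0, 0, 1, 2, 3, 3, 4, 4
  1, 1, 1, 1, 2, 3, 4, 4, 5, 5
  1, 1, 2, 2, 3, 4, 5, 5, 6, 6
  1, 1, 2, 2, 3, 4, 5, 5, 6, 7
  1, 2, 3, 3, 4, 5, 6, 6, 7, 8
  1, 2, 3, 3, 4, 5, 6, 7, 8, 9
  1, 2, 3, 4, 5, 6, 7, 8, 9, 10

the unique w with this rank table is (7, 6, 5, 9, 1, 3, 10, 2, 8, 4).

Rothe diagram D(w) (25 cells), 8 SE-corners (essential conditions):

[(1, 6, 0), (2, 5, 0), (4, 4, 0), (4, 8, 3), (7, 2, 1), (7, 4, 2), (7, 8, 5), (9, 4, 3)]


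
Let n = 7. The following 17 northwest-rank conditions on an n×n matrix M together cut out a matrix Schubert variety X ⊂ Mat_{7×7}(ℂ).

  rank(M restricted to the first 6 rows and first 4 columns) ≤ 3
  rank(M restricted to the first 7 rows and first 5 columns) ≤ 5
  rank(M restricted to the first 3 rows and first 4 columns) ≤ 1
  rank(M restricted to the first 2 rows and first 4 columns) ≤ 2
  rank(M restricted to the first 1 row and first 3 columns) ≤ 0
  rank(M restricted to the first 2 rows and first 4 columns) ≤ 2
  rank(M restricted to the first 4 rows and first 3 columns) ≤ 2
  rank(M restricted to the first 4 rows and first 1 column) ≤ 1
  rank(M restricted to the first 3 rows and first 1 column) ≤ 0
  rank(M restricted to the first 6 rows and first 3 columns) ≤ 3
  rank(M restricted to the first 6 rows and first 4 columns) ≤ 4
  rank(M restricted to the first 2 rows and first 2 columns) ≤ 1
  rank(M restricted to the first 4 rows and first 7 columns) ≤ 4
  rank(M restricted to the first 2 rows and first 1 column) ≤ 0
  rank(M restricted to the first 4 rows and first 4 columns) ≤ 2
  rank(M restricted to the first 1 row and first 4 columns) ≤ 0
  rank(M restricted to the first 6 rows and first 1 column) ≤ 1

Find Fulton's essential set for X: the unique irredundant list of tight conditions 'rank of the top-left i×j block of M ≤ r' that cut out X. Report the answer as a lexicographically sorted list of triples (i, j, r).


Recovering R(i,j) via the rank-extension bound from the 17 conditions:

  i=1: 0  0  0  0  1  1  1
  i=2: 0  1  1  1  2  2  2
  i=3: 0  1  1  1  2  3  3
  i=4: 1  2  2  2  3  4  4
  i=5: 1  2  3  3  4  5  5
  i=6: 1  2  3  3  4  5  6
  i=7: 1  2  3  4  5  6  7

so w = (5, 2, 6, 1, 3, 7, 4).

ℓ(w)=9; the 4 essential cells (i,j,r):

[(1, 4, 0), (3, 1, 0), (3, 4, 1), (6, 4, 3)]


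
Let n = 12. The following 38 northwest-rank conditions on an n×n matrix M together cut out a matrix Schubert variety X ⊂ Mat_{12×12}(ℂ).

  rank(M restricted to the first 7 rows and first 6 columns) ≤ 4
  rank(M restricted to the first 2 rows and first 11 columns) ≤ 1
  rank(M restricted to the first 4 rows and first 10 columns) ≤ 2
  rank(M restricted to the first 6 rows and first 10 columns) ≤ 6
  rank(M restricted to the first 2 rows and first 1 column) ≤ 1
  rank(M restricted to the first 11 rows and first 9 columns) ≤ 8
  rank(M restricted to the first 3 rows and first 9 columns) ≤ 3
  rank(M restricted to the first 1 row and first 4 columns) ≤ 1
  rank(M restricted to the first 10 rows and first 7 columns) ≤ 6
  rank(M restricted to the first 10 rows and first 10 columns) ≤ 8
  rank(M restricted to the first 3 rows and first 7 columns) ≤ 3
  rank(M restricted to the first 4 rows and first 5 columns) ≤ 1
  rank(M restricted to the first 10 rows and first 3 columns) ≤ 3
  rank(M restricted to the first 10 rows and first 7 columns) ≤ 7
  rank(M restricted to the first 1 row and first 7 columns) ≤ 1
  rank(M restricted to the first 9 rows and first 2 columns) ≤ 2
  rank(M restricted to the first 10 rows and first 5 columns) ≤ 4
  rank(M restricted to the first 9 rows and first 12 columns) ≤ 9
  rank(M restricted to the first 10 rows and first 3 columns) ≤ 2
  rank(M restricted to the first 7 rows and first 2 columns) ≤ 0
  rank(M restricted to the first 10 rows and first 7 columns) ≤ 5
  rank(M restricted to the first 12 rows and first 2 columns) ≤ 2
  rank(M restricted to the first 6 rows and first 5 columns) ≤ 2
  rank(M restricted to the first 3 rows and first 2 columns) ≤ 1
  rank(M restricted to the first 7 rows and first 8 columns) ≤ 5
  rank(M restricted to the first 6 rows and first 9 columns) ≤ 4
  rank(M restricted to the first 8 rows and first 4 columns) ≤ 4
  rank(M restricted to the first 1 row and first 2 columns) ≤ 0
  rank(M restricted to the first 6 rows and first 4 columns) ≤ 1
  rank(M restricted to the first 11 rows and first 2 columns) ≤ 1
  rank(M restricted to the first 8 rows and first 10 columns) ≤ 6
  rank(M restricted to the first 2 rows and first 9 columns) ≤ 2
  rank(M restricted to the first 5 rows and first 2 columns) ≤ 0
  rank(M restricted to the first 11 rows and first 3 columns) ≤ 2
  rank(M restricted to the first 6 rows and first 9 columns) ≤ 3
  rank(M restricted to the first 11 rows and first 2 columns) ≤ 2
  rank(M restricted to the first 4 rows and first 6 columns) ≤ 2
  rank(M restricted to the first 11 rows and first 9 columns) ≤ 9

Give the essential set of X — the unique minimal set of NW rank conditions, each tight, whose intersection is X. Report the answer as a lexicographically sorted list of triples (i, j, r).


Recovering R(i,j) via the rank-extension bound from the 38 conditions:

  0, 0, 1, 1, 1, 1, 1, 1, 1, 1, 1, 1
  0, 0, 1, 1, 1, 1, 1, 1, 1, 1, 1, 2
  0, 0, 1, 1, 1, 2, 2, 2, 2, 2, 2, 3
  0, 0, 1, 1, 1, 2, 2, 2, 2, 2, 3, 4
  0, 0, 1, 1, 2, 3, 3, 3, 3, 3, 4, 5
  0, 0, 1, 1, 2, 3, 3, 3, 3, 4, 5, 6
  0, 0, 1, 2, 3, 4, 4, 4, 4, 5, 6, 7
  1, 1, 2, 3, 4, 5, 5, 5, 5, 6, 7, 8
  1, 1, 2, 3, 4, 5, 5, 6, 6, 7, 8, 9
  1, 1, 2, 3, 4, 5, 5, 6, 7, 8, 9, 10
  1, 1, 2, 3, 4, 5, 6, 7, 8, 9, 10, 11
  1, 2, 3, 4, 5, 6, 7, 8, 9, 10, 11, 12

second differences of R give the permutation w = (3, 12, 6, 11, 5, 10, 4, 1, 8, 9, 7, 2).

|D(w)|=40, |Ess(w)|=8:

[(2, 11, 1), (4, 5, 1), (4, 10, 2), (6, 4, 1), (6, 9, 3), (7, 2, 0), (10, 7, 5), (11, 2, 1)]


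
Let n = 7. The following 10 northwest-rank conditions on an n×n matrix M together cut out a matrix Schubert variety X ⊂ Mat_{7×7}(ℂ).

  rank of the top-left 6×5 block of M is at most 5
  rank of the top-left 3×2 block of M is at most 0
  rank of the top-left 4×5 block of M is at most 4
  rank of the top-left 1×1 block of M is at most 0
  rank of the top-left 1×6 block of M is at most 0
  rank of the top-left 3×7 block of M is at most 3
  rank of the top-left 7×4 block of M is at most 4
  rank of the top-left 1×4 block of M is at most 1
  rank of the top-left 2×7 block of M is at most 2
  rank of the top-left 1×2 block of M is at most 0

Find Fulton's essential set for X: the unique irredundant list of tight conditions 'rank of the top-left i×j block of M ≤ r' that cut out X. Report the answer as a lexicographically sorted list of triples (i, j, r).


Recovering R(i,j) via the rank-extension bound from the 10 conditions:

  R[1]: 0, 0, 0, 0, 0, 0, 1
  R[2]: 0, 0, 1, 1, 1, 1, 2
  R[3]: 0, 0, 1, 2, 2, 2, 3
  R[4]: 1, 1, 2, 3, 3, 3, 4
  R[5]: 1, 2, 3, 4, 4, 4, 5
  R[6]: 1, 2, 3, 4, 5, 5, 6
  R[7]: 1, 2, 3, 4, 5, 6, 7

the unique w with this rank table is (7, 3, 4, 1, 2, 5, 6).

Fulton essential set (2 of the 10 Rothe cells):

[(1, 6, 0), (3, 2, 0)]


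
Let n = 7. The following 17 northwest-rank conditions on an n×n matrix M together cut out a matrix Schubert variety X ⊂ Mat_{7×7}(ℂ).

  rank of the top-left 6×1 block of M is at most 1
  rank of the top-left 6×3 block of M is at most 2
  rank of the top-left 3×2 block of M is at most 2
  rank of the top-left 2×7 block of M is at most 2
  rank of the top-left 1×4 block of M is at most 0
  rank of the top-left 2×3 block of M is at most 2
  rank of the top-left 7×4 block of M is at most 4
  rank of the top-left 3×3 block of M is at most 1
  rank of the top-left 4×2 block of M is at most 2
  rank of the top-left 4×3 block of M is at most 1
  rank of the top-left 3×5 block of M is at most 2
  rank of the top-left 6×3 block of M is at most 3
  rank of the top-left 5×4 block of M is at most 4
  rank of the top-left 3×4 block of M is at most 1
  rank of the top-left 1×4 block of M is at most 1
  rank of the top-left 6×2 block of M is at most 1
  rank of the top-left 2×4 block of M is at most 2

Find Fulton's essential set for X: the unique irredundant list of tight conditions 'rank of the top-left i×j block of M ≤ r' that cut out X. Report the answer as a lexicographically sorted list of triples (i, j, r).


Computing R[i][j] = min implied NW-rank bound (n=7, 17 conditions):

  i=1: 0 0 0 0 1 1 1
  i=2: 1 1 1 1 2 2 2
  i=3: 1 1 1 1 2 3 3
  i=4: 1 1 1 2 3 4 4
  i=5: 1 1 2 3 4 5 5
  i=6: 1 1 2 3 4 5 6
  i=7: 1 2 3 4 5 6 7

the unique w with this rank table is (5, 1, 6, 4, 3, 7, 2).

ℓ(w)=11; the 4 essential cells (i,j,r):

[(1, 4, 0), (3, 4, 1), (4, 3, 1), (6, 2, 1)]


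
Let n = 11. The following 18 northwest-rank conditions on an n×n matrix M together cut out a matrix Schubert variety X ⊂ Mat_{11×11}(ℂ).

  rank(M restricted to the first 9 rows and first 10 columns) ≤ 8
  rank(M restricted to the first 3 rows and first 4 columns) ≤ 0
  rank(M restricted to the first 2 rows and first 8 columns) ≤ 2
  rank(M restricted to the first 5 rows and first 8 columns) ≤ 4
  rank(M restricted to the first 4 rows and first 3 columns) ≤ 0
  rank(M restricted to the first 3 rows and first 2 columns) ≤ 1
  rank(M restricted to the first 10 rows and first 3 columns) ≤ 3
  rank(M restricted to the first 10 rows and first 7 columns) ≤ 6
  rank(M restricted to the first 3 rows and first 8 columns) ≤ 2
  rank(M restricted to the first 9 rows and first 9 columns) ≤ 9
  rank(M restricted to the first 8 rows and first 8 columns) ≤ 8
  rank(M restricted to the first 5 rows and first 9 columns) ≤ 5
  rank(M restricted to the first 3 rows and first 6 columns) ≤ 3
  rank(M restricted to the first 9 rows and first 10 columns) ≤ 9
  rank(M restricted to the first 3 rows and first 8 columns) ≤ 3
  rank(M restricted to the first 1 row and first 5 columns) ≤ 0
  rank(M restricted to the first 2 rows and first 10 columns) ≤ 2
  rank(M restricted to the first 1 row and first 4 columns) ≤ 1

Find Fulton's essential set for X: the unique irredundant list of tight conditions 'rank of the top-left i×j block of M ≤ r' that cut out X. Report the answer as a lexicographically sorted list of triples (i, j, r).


Recovering R(i,j) via the rank-extension bound from the 18 conditions:

  0  0  0  0  0  1  1  1  1  1  1
  0  0  0  0  1  2  2  2  2  2  2
  0  0  0  0  1  2  2  2  3  3  3
  0  0  0  1  2  3  3  3  4  4  4
  1  1  1  2  3  4  4  4  5  5  5
  1  2  2  3  4  5  5  5  6  6  6
  1  2  3  4  5  6  6  6  7  7  7
  1  2  3  4  5  6  6  7  8  8  8
  1  2  3  4  5  6  6  7  8  8  9
  1  2  3  4  5  6  6  7  8  9  10
  1  2  3  4  5  6  7  8  9  10  11

reading off 1-entries of Δ²R: w = (6, 5, 9, 4, 1, 2, 3, 8, 11, 10, 7).

Rothe diagram D(w) (22 cells), 6 SE-corners (essential conditions):

[(1, 5, 0), (3, 4, 0), (3, 8, 2), (4, 3, 0), (9, 10, 8), (10, 7, 6)]


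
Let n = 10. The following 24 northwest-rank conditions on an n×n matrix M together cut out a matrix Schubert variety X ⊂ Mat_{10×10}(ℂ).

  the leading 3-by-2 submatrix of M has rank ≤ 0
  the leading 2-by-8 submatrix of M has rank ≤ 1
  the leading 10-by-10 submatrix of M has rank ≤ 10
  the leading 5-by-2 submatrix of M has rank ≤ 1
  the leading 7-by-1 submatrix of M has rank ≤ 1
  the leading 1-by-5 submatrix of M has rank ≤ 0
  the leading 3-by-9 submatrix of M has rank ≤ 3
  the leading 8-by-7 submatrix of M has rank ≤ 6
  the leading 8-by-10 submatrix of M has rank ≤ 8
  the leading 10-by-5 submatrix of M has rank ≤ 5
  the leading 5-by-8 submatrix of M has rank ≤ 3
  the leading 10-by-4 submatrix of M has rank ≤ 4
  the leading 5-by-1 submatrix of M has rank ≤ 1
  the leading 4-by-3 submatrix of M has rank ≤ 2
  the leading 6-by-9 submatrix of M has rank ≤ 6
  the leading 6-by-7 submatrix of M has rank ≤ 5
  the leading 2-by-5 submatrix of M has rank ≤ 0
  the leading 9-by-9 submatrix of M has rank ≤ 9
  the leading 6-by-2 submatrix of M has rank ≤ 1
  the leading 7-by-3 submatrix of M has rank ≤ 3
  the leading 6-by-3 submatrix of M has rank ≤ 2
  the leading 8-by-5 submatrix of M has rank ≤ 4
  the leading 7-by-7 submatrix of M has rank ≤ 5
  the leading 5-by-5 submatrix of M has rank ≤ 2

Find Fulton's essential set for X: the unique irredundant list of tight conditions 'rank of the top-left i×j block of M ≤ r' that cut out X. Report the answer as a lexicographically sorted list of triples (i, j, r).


Propagating the 24 rank bounds to every northwest block:

  i=1: 0, 0, 0, 0, 0, 1, 1, 1, 1, 1
  i=2: 0, 0, 0, 0, 0, 1, 1, 1, 2, 2
  i=3: 0, 0, 1, 1, 1, 2, 2, 2, 3, 3
  i=4: 1, 1, 2, 2, 2, 3, 3, 3, 4, 4
  i=5: 1, 1, 2, 2, 2, 3, 3, 3, 4, 5
  i=6: 1, 1, 2, 3, 3, 4, 4, 4, 5, 6
  i=7: 1, 2, 3, 4, 4, 5, 5, 5, 6, 7
  i=8: 1, 2, 3, 4, 4, 5, 6, 6, 7, 8
  i=9: 1, 2, 3, 4, 5, 6, 7, 7, 8, 9
  i=10: 1, 2, 3, 4, 5, 6, 7, 8, 9, 10

giving w = (6, 9, 3, 1, 10, 4, 2, 7, 5, 8) via Δ²R.

Rothe diagram D(w) (21 cells), 7 SE-corners (essential conditions):

[(2, 5, 0), (2, 8, 1), (3, 2, 0), (5, 5, 2), (5, 8, 3), (6, 2, 1), (8, 5, 4)]


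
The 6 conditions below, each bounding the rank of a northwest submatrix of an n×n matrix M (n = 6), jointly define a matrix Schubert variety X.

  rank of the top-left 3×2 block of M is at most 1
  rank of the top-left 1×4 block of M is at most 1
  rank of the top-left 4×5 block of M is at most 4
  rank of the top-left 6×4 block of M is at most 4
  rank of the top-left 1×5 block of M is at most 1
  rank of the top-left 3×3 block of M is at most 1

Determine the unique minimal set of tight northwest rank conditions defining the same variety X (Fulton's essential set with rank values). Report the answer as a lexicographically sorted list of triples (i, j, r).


Computing R[i][j] = min implied NW-rank bound (n=6, 6 conditions):

  1 | 1 | 1 | 1 | 1 | 1
  1 | 1 | 1 | 2 | 2 | 2
  1 | 1 | 1 | 2 | 3 | 3
  1 | 2 | 2 | 3 | 4 | 4
  1 | 2 | 3 | 4 | 5 | 5
  1 | 2 | 3 | 4 | 5 | 6

hence w(1..6) = (1, 4, 5, 2, 3, 6).

|D(w)|=4, |Ess(w)|=1:

[(3, 3, 1)]


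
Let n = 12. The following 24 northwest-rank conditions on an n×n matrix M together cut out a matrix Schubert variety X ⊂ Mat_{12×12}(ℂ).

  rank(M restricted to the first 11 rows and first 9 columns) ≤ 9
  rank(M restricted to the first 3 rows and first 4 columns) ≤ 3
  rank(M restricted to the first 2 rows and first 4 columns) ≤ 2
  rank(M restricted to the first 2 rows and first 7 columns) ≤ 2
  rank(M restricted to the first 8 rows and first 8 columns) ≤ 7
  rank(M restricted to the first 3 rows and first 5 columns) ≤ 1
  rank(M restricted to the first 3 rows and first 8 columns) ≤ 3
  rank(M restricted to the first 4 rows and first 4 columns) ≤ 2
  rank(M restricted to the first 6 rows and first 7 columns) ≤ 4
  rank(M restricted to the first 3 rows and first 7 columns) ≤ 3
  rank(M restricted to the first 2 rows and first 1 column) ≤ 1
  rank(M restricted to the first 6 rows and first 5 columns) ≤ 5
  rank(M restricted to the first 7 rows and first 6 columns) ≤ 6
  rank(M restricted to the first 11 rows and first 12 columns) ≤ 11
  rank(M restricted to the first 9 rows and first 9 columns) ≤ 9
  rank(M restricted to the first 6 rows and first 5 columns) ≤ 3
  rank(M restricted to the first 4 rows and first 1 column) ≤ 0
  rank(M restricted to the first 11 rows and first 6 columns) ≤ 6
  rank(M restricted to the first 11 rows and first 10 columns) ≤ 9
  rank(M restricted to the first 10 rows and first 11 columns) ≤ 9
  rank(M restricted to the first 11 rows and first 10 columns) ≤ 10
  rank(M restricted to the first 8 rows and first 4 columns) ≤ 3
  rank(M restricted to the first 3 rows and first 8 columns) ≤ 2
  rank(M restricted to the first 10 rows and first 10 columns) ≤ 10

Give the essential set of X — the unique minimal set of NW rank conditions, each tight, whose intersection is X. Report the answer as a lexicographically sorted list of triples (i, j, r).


Propagating the 24 rank bounds to every northwest block:

  i=1: 0, 1, 1, 1, 1, 1, 1, 1, 1, 1, 1, 1
  i=2: 0, 1, 1, 1, 1, 2, 2, 2, 2, 2, 2, 2
  i=3: 0, 1, 1, 1, 1, 2, 2, 2, 3, 3, 3, 3
  i=4: 0, 1, 2, 2, 2, 3, 3, 3, 4, 4, 4, 4
  i=5: 1, 2, 3, 3, 3, 4, 4, 4, 5, 5, 5, 5
  i=6: 1, 2, 3, 3, 3, 4, 4, 5, 6, 6, 6, 6
  i=7: 1, 2, 3, 3, 4, 5, 5, 6, 7, 7, 7, 7
  i=8: 1, 2, 3, 3, 4, 5, 6, 7, 8, 8, 8, 8
  i=9: 1, 2, 3, 4, 5, 6, 7, 8, 9, 9, 9, 9
  i=10: 1, 2, 3, 4, 5, 6, 7, 8, 9, 9, 9, 10
  i=11: 1, 2, 3, 4, 5, 6, 7, 8, 9, 9, 10, 11
  i=12: 1, 2, 3, 4, 5, 6, 7, 8, 9, 10, 11, 12

second differences of R give the permutation w = (2, 6, 9, 3, 1, 8, 5, 7, 4, 12, 11, 10).

8 SE-corners of the 20-cell Rothe diagram give Ess(w):

[(3, 5, 1), (3, 8, 2), (4, 1, 0), (6, 5, 3), (6, 7, 4), (8, 4, 3), (10, 11, 9), (11, 10, 9)]


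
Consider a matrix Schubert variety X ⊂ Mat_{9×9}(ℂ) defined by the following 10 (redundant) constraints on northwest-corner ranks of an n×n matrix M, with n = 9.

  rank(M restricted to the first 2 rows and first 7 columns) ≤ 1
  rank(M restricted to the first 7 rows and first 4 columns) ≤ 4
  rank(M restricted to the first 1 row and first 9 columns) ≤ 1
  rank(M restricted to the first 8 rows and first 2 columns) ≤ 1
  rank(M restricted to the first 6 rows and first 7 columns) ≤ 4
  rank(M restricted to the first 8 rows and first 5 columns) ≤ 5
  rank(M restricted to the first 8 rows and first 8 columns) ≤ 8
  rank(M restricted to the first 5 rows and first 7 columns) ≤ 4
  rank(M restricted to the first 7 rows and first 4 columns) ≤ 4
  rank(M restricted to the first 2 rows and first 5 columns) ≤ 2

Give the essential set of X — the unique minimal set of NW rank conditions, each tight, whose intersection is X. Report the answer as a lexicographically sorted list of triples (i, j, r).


Propagating the 10 rank bounds to every northwest block:

  i=1: 1  1  1  1  1  1  1  1  1
  i=2: 1  1  1  1  1  1  1  2  2
  i=3: 1  1  2  2  2  2  2  3  3
  i=4: 1  1  2  3  3  3  3  4  4
  i=5: 1  1  2  3  4  4  4  5  5
  i=6: 1  1  2  3  4  4  4  5  6
  i=7: 1  1  2  3  4  5  5  6  7
  i=8: 1  1  2  3  4  5  6  7  8
  i=9: 1  2  3  4  5  6  7  8  9

giving w = (1, 8, 3, 4, 5, 9, 6, 7, 2) via Δ²R.

|D(w)|=14, |Ess(w)|=3:

[(2, 7, 1), (6, 7, 4), (8, 2, 1)]


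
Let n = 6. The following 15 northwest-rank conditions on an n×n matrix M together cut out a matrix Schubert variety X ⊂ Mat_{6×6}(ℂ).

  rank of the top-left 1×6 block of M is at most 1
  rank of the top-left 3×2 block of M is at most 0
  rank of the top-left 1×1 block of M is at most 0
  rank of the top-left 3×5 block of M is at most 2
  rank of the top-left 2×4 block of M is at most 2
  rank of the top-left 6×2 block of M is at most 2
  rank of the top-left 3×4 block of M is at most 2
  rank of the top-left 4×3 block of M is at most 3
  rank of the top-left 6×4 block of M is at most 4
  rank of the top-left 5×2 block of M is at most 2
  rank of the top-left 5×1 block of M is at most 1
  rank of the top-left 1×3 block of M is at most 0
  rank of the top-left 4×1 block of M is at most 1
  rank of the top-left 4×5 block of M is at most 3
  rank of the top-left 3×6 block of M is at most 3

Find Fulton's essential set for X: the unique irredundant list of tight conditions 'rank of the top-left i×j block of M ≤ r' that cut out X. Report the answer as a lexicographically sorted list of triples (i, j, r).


Rank table r_w(6×6) implied by the 15 constraints:

  row 1: 0 0 0 1 1 1
  row 2: 0 0 1 2 2 2
  row 3: 0 0 1 2 2 3
  row 4: 1 1 2 3 3 4
  row 5: 1 2 3 4 4 5
  row 6: 1 2 3 4 5 6

so w = (4, 3, 6, 1, 2, 5).

Fulton essential set (3 of the 8 Rothe cells):

[(1, 3, 0), (3, 2, 0), (3, 5, 2)]


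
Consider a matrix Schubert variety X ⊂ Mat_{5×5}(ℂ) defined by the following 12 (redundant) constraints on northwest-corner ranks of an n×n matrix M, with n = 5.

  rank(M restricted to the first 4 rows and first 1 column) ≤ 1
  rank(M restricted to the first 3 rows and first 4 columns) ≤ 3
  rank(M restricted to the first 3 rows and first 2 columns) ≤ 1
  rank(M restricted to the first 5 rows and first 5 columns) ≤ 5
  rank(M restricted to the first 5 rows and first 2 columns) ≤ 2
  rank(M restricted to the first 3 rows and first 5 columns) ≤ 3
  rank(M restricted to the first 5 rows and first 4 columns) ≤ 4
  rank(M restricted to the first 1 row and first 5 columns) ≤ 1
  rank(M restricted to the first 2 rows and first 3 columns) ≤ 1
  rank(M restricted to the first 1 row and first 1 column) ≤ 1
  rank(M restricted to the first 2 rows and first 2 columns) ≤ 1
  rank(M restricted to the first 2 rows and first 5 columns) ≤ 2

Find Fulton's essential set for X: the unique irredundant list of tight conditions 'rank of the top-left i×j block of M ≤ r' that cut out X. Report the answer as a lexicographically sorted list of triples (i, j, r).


The tightest implied rank at each (i,j), from the 12 conditions:

  1 | 1 | 1 | 1 | 1
  1 | 1 | 1 | 2 | 2
  1 | 1 | 2 | 3 | 3
  1 | 2 | 3 | 4 | 4
  1 | 2 | 3 | 4 | 5

the unique w with this rank table is (1, 4, 3, 2, 5).

D(w) has 3 cells with 2 SE-corners; essential set:

[(2, 3, 1), (3, 2, 1)]


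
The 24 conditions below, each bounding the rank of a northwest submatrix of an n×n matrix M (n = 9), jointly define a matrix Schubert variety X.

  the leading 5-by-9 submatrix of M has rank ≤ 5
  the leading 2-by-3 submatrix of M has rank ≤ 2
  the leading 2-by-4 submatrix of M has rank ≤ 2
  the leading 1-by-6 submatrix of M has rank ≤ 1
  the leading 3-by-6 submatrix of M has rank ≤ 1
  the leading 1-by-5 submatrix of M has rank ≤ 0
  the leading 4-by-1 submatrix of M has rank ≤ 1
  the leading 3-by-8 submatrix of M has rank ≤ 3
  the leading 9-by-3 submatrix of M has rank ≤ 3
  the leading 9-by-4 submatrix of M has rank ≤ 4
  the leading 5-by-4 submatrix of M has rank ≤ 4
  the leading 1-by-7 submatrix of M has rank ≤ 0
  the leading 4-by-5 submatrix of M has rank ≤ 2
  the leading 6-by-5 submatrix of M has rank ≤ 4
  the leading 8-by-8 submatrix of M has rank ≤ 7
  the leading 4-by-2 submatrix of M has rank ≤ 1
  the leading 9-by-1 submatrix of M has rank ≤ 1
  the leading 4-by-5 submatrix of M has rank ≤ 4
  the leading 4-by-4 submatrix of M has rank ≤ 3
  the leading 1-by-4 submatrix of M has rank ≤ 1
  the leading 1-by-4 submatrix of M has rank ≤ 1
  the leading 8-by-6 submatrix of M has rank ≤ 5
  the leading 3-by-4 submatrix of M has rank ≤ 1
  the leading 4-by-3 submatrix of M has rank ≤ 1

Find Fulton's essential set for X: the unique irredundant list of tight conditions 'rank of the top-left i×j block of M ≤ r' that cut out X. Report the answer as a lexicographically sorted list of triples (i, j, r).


Computing R[i][j] = min implied NW-rank bound (n=9, 24 conditions):

  R[1]: 0 | 0 | 0 | 0 | 0 | 0 | 0 | 1 | 1
  R[2]: 1 | 1 | 1 | 1 | 1 | 1 | 1 | 2 | 2
  R[3]: 1 | 1 | 1 | 1 | 1 | 1 | 2 | 3 | 3
  R[4]: 1 | 1 | 1 | 2 | 2 | 2 | 3 | 4 | 4
  R[5]: 1 | 2 | 2 | 3 | 3 | 3 | 4 | 5 | 5
  R[6]: 1 | 2 | 3 | 4 | 4 | 4 | 5 | 6 | 6
  R[7]: 1 | 2 | 3 | 4 | 5 | 5 | 6 | 7 | 7
  R[8]: 1 | 2 | 3 | 4 | 5 | 5 | 6 | 7 | 8
  R[9]: 1 | 2 | 3 | 4 | 5 | 6 | 7 | 8 | 9

reading off 1-entries of Δ²R: w = (8, 1, 7, 4, 2, 3, 5, 9, 6).

ℓ(w)=15; the 4 essential cells (i,j,r):

[(1, 7, 0), (3, 6, 1), (4, 3, 1), (8, 6, 5)]
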